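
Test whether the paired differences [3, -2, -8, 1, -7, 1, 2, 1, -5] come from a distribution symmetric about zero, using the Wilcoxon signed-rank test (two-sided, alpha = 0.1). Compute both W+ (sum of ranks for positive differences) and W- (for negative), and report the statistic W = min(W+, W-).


Step 1: Drop any zero differences (none here) and take |d_i|.
|d| = [3, 2, 8, 1, 7, 1, 2, 1, 5]
Step 2: Midrank |d_i| (ties get averaged ranks).
ranks: |3|->6, |2|->4.5, |8|->9, |1|->2, |7|->8, |1|->2, |2|->4.5, |1|->2, |5|->7
Step 3: Attach original signs; sum ranks with positive sign and with negative sign.
W+ = 6 + 2 + 2 + 4.5 + 2 = 16.5
W- = 4.5 + 9 + 8 + 7 = 28.5
(Check: W+ + W- = 45 should equal n(n+1)/2 = 45.)
Step 4: Test statistic W = min(W+, W-) = 16.5.
Step 5: Ties in |d|, so use the tie-corrected normal approximation.
        E[W] = n(n+1)/4 = 9*10/4 = 22.5.
        Tie groups: |d|=1 (t=3), |d|=2 (t=2); sum(t^3 - t) = 30.
        Var[W] = n(n+1)(2n+1)/24 - sum(t^3-t)/48 = 1710/24 - 30/48 = 70.625.
        z = (W - E[W]) / sqrt(Var[W]) = (16.5 - 22.5) / 8.4039 = -0.7140.
        Two-sided p = 2*Phi(z) = 0.475254.
Step 6: alpha = 0.1. fail to reject H0.

W+ = 16.5, W- = 28.5, W = min = 16.5, p = 0.475254, fail to reject H0.


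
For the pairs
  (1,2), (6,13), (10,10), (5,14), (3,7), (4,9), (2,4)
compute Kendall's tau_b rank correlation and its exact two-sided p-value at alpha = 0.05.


Step 1: Enumerate the 21 unordered pairs (i,j) with i<j and classify each by sign(x_j-x_i) * sign(y_j-y_i).
  (1,2):dx=+5,dy=+11->C; (1,3):dx=+9,dy=+8->C; (1,4):dx=+4,dy=+12->C; (1,5):dx=+2,dy=+5->C
  (1,6):dx=+3,dy=+7->C; (1,7):dx=+1,dy=+2->C; (2,3):dx=+4,dy=-3->D; (2,4):dx=-1,dy=+1->D
  (2,5):dx=-3,dy=-6->C; (2,6):dx=-2,dy=-4->C; (2,7):dx=-4,dy=-9->C; (3,4):dx=-5,dy=+4->D
  (3,5):dx=-7,dy=-3->C; (3,6):dx=-6,dy=-1->C; (3,7):dx=-8,dy=-6->C; (4,5):dx=-2,dy=-7->C
  (4,6):dx=-1,dy=-5->C; (4,7):dx=-3,dy=-10->C; (5,6):dx=+1,dy=+2->C; (5,7):dx=-1,dy=-3->C
  (6,7):dx=-2,dy=-5->C
Step 2: C = 18, D = 3, total pairs = 21.
Step 3: tau = (C - D)/(n(n-1)/2) = (18 - 3)/21 = 0.714286.
Step 4: Exact two-sided p-value (enumerate n! = 5040 permutations of y under H0): p = 0.030159.
Step 5: alpha = 0.05. reject H0.

tau_b = 0.7143 (C=18, D=3), p = 0.030159, reject H0.


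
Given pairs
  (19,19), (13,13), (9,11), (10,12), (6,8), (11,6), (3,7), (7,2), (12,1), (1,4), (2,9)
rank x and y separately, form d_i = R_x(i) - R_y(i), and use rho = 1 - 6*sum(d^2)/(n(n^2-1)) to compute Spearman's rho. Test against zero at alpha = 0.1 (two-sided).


Step 1: Rank x and y separately (midranks; no ties here).
rank(x): 19->11, 13->10, 9->6, 10->7, 6->4, 11->8, 3->3, 7->5, 12->9, 1->1, 2->2
rank(y): 19->11, 13->10, 11->8, 12->9, 8->6, 6->4, 7->5, 2->2, 1->1, 4->3, 9->7
Step 2: d_i = R_x(i) - R_y(i); compute d_i^2.
  (11-11)^2=0, (10-10)^2=0, (6-8)^2=4, (7-9)^2=4, (4-6)^2=4, (8-4)^2=16, (3-5)^2=4, (5-2)^2=9, (9-1)^2=64, (1-3)^2=4, (2-7)^2=25
sum(d^2) = 134.
Step 3: rho = 1 - 6*134 / (11*(11^2 - 1)) = 1 - 804/1320 = 0.390909.
Step 4: Under H0, t = rho * sqrt((n-2)/(1-rho^2)) = 1.2741 ~ t(9).
Step 5: Two-sided p-value from the t-distribution with 9 df = 0.234540.
Step 6: alpha = 0.1. fail to reject H0.

rho = 0.3909, p = 0.234540, fail to reject H0 at alpha = 0.1.


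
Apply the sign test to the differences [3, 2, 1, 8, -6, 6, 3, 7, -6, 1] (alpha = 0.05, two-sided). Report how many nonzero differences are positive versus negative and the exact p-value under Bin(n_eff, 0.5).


Step 1: Discard zero differences. Original n = 10; n_eff = number of nonzero differences = 10.
Nonzero differences (with sign): +3, +2, +1, +8, -6, +6, +3, +7, -6, +1
Step 2: Count signs: positive = 8, negative = 2.
Step 3: Under H0: P(positive) = 0.5, so the number of positives S ~ Bin(10, 0.5).
Step 4: Two-sided exact p-value = sum of Bin(10,0.5) probabilities at or below the observed probability = 0.109375.
Step 5: alpha = 0.05. fail to reject H0.

n_eff = 10, pos = 8, neg = 2, p = 0.109375, fail to reject H0.


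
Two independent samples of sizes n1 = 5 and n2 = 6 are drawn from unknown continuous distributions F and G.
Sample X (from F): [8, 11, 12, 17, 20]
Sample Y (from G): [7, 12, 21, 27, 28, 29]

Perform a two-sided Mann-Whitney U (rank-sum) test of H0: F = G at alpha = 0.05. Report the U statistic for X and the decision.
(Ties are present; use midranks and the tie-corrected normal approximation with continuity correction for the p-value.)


Step 1: Combine and sort all 11 observations; assign midranks.
sorted (value, group): (7,Y), (8,X), (11,X), (12,X), (12,Y), (17,X), (20,X), (21,Y), (27,Y), (28,Y), (29,Y)
ranks: 7->1, 8->2, 11->3, 12->4.5, 12->4.5, 17->6, 20->7, 21->8, 27->9, 28->10, 29->11
Step 2: Rank sum for X: R1 = 2 + 3 + 4.5 + 6 + 7 = 22.5.
Step 3: U_X = R1 - n1(n1+1)/2 = 22.5 - 5*6/2 = 22.5 - 15 = 7.5.
       U_Y = n1*n2 - U_X = 30 - 7.5 = 22.5.
Step 4: Ties are present, so use the tie-corrected normal approximation (with continuity correction) for the p-value.
Step 5: p-value = 0.200217; compare to alpha = 0.05. fail to reject H0.

U_X = 7.5, p = 0.200217, fail to reject H0 at alpha = 0.05.


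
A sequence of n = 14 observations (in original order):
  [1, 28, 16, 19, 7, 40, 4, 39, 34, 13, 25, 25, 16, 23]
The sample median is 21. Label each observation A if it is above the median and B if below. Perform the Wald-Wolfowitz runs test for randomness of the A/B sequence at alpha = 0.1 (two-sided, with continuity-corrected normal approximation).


Step 1: Compute median = 21; label A = above, B = below.
Labels in order: BABBBABAABAABA  (n_A = 7, n_B = 7)
Step 2: Count runs R = 10.
Step 3: Under H0 (random ordering), E[R] = 2*n_A*n_B/(n_A+n_B) + 1 = 2*7*7/14 + 1 = 8.0000.
        Var[R] = 2*n_A*n_B*(2*n_A*n_B - n_A - n_B) / ((n_A+n_B)^2 * (n_A+n_B-1)) = 8232/2548 = 3.2308.
        SD[R] = 1.7974.
Step 4: Continuity-corrected z = (R - 0.5 - E[R]) / SD[R] = (10 - 0.5 - 8.0000) / 1.7974 = 0.8345.
Step 5: Two-sided p-value via normal approximation = 2*(1 - Phi(|z|)) = 0.403986.
Step 6: alpha = 0.1. fail to reject H0.

R = 10, z = 0.8345, p = 0.403986, fail to reject H0.


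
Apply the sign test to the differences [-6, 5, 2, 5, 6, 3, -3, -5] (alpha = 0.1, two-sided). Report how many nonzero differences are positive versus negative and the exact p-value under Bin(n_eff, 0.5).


Step 1: Discard zero differences. Original n = 8; n_eff = number of nonzero differences = 8.
Nonzero differences (with sign): -6, +5, +2, +5, +6, +3, -3, -5
Step 2: Count signs: positive = 5, negative = 3.
Step 3: Under H0: P(positive) = 0.5, so the number of positives S ~ Bin(8, 0.5).
Step 4: Two-sided exact p-value = sum of Bin(8,0.5) probabilities at or below the observed probability = 0.726562.
Step 5: alpha = 0.1. fail to reject H0.

n_eff = 8, pos = 5, neg = 3, p = 0.726562, fail to reject H0.


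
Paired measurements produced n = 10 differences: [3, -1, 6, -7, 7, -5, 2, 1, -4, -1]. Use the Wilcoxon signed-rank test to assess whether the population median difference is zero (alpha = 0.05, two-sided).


Step 1: Drop any zero differences (none here) and take |d_i|.
|d| = [3, 1, 6, 7, 7, 5, 2, 1, 4, 1]
Step 2: Midrank |d_i| (ties get averaged ranks).
ranks: |3|->5, |1|->2, |6|->8, |7|->9.5, |7|->9.5, |5|->7, |2|->4, |1|->2, |4|->6, |1|->2
Step 3: Attach original signs; sum ranks with positive sign and with negative sign.
W+ = 5 + 8 + 9.5 + 4 + 2 = 28.5
W- = 2 + 9.5 + 7 + 6 + 2 = 26.5
(Check: W+ + W- = 55 should equal n(n+1)/2 = 55.)
Step 4: Test statistic W = min(W+, W-) = 26.5.
Step 5: Ties in |d|, so use the tie-corrected normal approximation.
        E[W] = n(n+1)/4 = 10*11/4 = 27.5.
        Tie groups: |d|=1 (t=3), |d|=7 (t=2); sum(t^3 - t) = 30.
        Var[W] = n(n+1)(2n+1)/24 - sum(t^3-t)/48 = 2310/24 - 30/48 = 95.625.
        z = (W - E[W]) / sqrt(Var[W]) = (26.5 - 27.5) / 9.7788 = -0.1023.
        Two-sided p = 2*Phi(z) = 0.918549.
Step 6: alpha = 0.05. fail to reject H0.

W+ = 28.5, W- = 26.5, W = min = 26.5, p = 0.918549, fail to reject H0.


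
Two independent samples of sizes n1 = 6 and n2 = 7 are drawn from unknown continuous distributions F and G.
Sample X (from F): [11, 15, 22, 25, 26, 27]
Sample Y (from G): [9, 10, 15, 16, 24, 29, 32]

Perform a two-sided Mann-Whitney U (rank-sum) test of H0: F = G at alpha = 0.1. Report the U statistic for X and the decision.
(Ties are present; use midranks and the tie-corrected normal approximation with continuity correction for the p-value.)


Step 1: Combine and sort all 13 observations; assign midranks.
sorted (value, group): (9,Y), (10,Y), (11,X), (15,X), (15,Y), (16,Y), (22,X), (24,Y), (25,X), (26,X), (27,X), (29,Y), (32,Y)
ranks: 9->1, 10->2, 11->3, 15->4.5, 15->4.5, 16->6, 22->7, 24->8, 25->9, 26->10, 27->11, 29->12, 32->13
Step 2: Rank sum for X: R1 = 3 + 4.5 + 7 + 9 + 10 + 11 = 44.5.
Step 3: U_X = R1 - n1(n1+1)/2 = 44.5 - 6*7/2 = 44.5 - 21 = 23.5.
       U_Y = n1*n2 - U_X = 42 - 23.5 = 18.5.
Step 4: Ties are present, so use the tie-corrected normal approximation (with continuity correction) for the p-value.
Step 5: p-value = 0.774796; compare to alpha = 0.1. fail to reject H0.

U_X = 23.5, p = 0.774796, fail to reject H0 at alpha = 0.1.


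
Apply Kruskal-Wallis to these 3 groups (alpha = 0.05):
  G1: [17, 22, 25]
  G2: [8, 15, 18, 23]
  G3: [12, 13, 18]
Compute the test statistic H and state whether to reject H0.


Step 1: Combine all N = 10 observations and assign midranks.
sorted (value, group, rank): (8,G2,1), (12,G3,2), (13,G3,3), (15,G2,4), (17,G1,5), (18,G2,6.5), (18,G3,6.5), (22,G1,8), (23,G2,9), (25,G1,10)
Step 2: Sum ranks within each group.
R_1 = 23 (n_1 = 3)
R_2 = 20.5 (n_2 = 4)
R_3 = 11.5 (n_3 = 3)
Step 3: H = 12/(N(N+1)) * sum(R_i^2/n_i) - 3(N+1)
     = 12/(10*11) * (23^2/3 + 20.5^2/4 + 11.5^2/3) - 3*11
     = 0.109091 * 325.479 - 33
     = 2.506818.
Step 4: Ties present; correction factor C = 1 - 6/(10^3 - 10) = 0.993939. Corrected H = 2.506818 / 0.993939 = 2.522104.
Step 5: Under H0, H ~ chi^2(2); p-value = 0.283356.
Step 6: alpha = 0.05. fail to reject H0.

H = 2.5221, df = 2, p = 0.283356, fail to reject H0.


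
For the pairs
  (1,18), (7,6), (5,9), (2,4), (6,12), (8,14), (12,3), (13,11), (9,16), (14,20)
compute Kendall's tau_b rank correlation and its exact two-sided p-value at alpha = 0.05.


Step 1: Enumerate the 45 unordered pairs (i,j) with i<j and classify each by sign(x_j-x_i) * sign(y_j-y_i).
  (1,2):dx=+6,dy=-12->D; (1,3):dx=+4,dy=-9->D; (1,4):dx=+1,dy=-14->D; (1,5):dx=+5,dy=-6->D
  (1,6):dx=+7,dy=-4->D; (1,7):dx=+11,dy=-15->D; (1,8):dx=+12,dy=-7->D; (1,9):dx=+8,dy=-2->D
  (1,10):dx=+13,dy=+2->C; (2,3):dx=-2,dy=+3->D; (2,4):dx=-5,dy=-2->C; (2,5):dx=-1,dy=+6->D
  (2,6):dx=+1,dy=+8->C; (2,7):dx=+5,dy=-3->D; (2,8):dx=+6,dy=+5->C; (2,9):dx=+2,dy=+10->C
  (2,10):dx=+7,dy=+14->C; (3,4):dx=-3,dy=-5->C; (3,5):dx=+1,dy=+3->C; (3,6):dx=+3,dy=+5->C
  (3,7):dx=+7,dy=-6->D; (3,8):dx=+8,dy=+2->C; (3,9):dx=+4,dy=+7->C; (3,10):dx=+9,dy=+11->C
  (4,5):dx=+4,dy=+8->C; (4,6):dx=+6,dy=+10->C; (4,7):dx=+10,dy=-1->D; (4,8):dx=+11,dy=+7->C
  (4,9):dx=+7,dy=+12->C; (4,10):dx=+12,dy=+16->C; (5,6):dx=+2,dy=+2->C; (5,7):dx=+6,dy=-9->D
  (5,8):dx=+7,dy=-1->D; (5,9):dx=+3,dy=+4->C; (5,10):dx=+8,dy=+8->C; (6,7):dx=+4,dy=-11->D
  (6,8):dx=+5,dy=-3->D; (6,9):dx=+1,dy=+2->C; (6,10):dx=+6,dy=+6->C; (7,8):dx=+1,dy=+8->C
  (7,9):dx=-3,dy=+13->D; (7,10):dx=+2,dy=+17->C; (8,9):dx=-4,dy=+5->D; (8,10):dx=+1,dy=+9->C
  (9,10):dx=+5,dy=+4->C
Step 2: C = 26, D = 19, total pairs = 45.
Step 3: tau = (C - D)/(n(n-1)/2) = (26 - 19)/45 = 0.155556.
Step 4: Exact two-sided p-value (enumerate n! = 3628800 permutations of y under H0): p = 0.600654.
Step 5: alpha = 0.05. fail to reject H0.

tau_b = 0.1556 (C=26, D=19), p = 0.600654, fail to reject H0.


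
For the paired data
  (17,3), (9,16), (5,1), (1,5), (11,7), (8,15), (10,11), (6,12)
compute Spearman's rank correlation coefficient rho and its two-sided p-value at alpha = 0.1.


Step 1: Rank x and y separately (midranks; no ties here).
rank(x): 17->8, 9->5, 5->2, 1->1, 11->7, 8->4, 10->6, 6->3
rank(y): 3->2, 16->8, 1->1, 5->3, 7->4, 15->7, 11->5, 12->6
Step 2: d_i = R_x(i) - R_y(i); compute d_i^2.
  (8-2)^2=36, (5-8)^2=9, (2-1)^2=1, (1-3)^2=4, (7-4)^2=9, (4-7)^2=9, (6-5)^2=1, (3-6)^2=9
sum(d^2) = 78.
Step 3: rho = 1 - 6*78 / (8*(8^2 - 1)) = 1 - 468/504 = 0.071429.
Step 4: Under H0, t = rho * sqrt((n-2)/(1-rho^2)) = 0.1754 ~ t(6).
Step 5: Two-sided p-value from the t-distribution with 6 df = 0.866526.
Step 6: alpha = 0.1. fail to reject H0.

rho = 0.0714, p = 0.866526, fail to reject H0 at alpha = 0.1.


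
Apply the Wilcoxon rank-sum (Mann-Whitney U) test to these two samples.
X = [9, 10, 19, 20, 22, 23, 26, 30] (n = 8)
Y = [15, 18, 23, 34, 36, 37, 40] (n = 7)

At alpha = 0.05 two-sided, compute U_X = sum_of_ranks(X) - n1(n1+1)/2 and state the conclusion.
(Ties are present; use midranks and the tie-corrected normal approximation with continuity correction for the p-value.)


Step 1: Combine and sort all 15 observations; assign midranks.
sorted (value, group): (9,X), (10,X), (15,Y), (18,Y), (19,X), (20,X), (22,X), (23,X), (23,Y), (26,X), (30,X), (34,Y), (36,Y), (37,Y), (40,Y)
ranks: 9->1, 10->2, 15->3, 18->4, 19->5, 20->6, 22->7, 23->8.5, 23->8.5, 26->10, 30->11, 34->12, 36->13, 37->14, 40->15
Step 2: Rank sum for X: R1 = 1 + 2 + 5 + 6 + 7 + 8.5 + 10 + 11 = 50.5.
Step 3: U_X = R1 - n1(n1+1)/2 = 50.5 - 8*9/2 = 50.5 - 36 = 14.5.
       U_Y = n1*n2 - U_X = 56 - 14.5 = 41.5.
Step 4: Ties are present, so use the tie-corrected normal approximation (with continuity correction) for the p-value.
Step 5: p-value = 0.132118; compare to alpha = 0.05. fail to reject H0.

U_X = 14.5, p = 0.132118, fail to reject H0 at alpha = 0.05.


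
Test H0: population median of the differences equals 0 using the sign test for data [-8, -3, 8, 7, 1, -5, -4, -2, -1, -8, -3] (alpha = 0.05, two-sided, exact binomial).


Step 1: Discard zero differences. Original n = 11; n_eff = number of nonzero differences = 11.
Nonzero differences (with sign): -8, -3, +8, +7, +1, -5, -4, -2, -1, -8, -3
Step 2: Count signs: positive = 3, negative = 8.
Step 3: Under H0: P(positive) = 0.5, so the number of positives S ~ Bin(11, 0.5).
Step 4: Two-sided exact p-value = sum of Bin(11,0.5) probabilities at or below the observed probability = 0.226562.
Step 5: alpha = 0.05. fail to reject H0.

n_eff = 11, pos = 3, neg = 8, p = 0.226562, fail to reject H0.


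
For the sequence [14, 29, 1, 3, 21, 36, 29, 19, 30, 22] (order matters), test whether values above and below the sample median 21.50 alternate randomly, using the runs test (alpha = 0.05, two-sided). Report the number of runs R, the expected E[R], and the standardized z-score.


Step 1: Compute median = 21.50; label A = above, B = below.
Labels in order: BABBBAABAA  (n_A = 5, n_B = 5)
Step 2: Count runs R = 6.
Step 3: Under H0 (random ordering), E[R] = 2*n_A*n_B/(n_A+n_B) + 1 = 2*5*5/10 + 1 = 6.0000.
        Var[R] = 2*n_A*n_B*(2*n_A*n_B - n_A - n_B) / ((n_A+n_B)^2 * (n_A+n_B-1)) = 2000/900 = 2.2222.
        SD[R] = 1.4907.
Step 4: R = E[R], so z = 0 with no continuity correction.
Step 5: Two-sided p-value via normal approximation = 2*(1 - Phi(|z|)) = 1.000000.
Step 6: alpha = 0.05. fail to reject H0.

R = 6, z = 0.0000, p = 1.000000, fail to reject H0.


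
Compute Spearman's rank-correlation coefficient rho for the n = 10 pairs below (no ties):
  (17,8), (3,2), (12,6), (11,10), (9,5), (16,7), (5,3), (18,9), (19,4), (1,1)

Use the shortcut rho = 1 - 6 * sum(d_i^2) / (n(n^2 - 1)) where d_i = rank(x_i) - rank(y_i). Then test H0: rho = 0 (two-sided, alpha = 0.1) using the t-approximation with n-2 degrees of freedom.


Step 1: Rank x and y separately (midranks; no ties here).
rank(x): 17->8, 3->2, 12->6, 11->5, 9->4, 16->7, 5->3, 18->9, 19->10, 1->1
rank(y): 8->8, 2->2, 6->6, 10->10, 5->5, 7->7, 3->3, 9->9, 4->4, 1->1
Step 2: d_i = R_x(i) - R_y(i); compute d_i^2.
  (8-8)^2=0, (2-2)^2=0, (6-6)^2=0, (5-10)^2=25, (4-5)^2=1, (7-7)^2=0, (3-3)^2=0, (9-9)^2=0, (10-4)^2=36, (1-1)^2=0
sum(d^2) = 62.
Step 3: rho = 1 - 6*62 / (10*(10^2 - 1)) = 1 - 372/990 = 0.624242.
Step 4: Under H0, t = rho * sqrt((n-2)/(1-rho^2)) = 2.2601 ~ t(8).
Step 5: Two-sided p-value from the t-distribution with 8 df = 0.053718.
Step 6: alpha = 0.1. reject H0.

rho = 0.6242, p = 0.053718, reject H0 at alpha = 0.1.


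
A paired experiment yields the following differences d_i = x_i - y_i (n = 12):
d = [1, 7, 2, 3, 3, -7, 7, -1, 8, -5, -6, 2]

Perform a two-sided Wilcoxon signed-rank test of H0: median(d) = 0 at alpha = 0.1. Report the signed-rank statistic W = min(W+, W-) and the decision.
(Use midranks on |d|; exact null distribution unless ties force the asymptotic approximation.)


Step 1: Drop any zero differences (none here) and take |d_i|.
|d| = [1, 7, 2, 3, 3, 7, 7, 1, 8, 5, 6, 2]
Step 2: Midrank |d_i| (ties get averaged ranks).
ranks: |1|->1.5, |7|->10, |2|->3.5, |3|->5.5, |3|->5.5, |7|->10, |7|->10, |1|->1.5, |8|->12, |5|->7, |6|->8, |2|->3.5
Step 3: Attach original signs; sum ranks with positive sign and with negative sign.
W+ = 1.5 + 10 + 3.5 + 5.5 + 5.5 + 10 + 12 + 3.5 = 51.5
W- = 10 + 1.5 + 7 + 8 = 26.5
(Check: W+ + W- = 78 should equal n(n+1)/2 = 78.)
Step 4: Test statistic W = min(W+, W-) = 26.5.
Step 5: Ties in |d|, so use the tie-corrected normal approximation.
        E[W] = n(n+1)/4 = 12*13/4 = 39.
        Tie groups: |d|=1 (t=2), |d|=2 (t=2), |d|=3 (t=2), |d|=7 (t=3); sum(t^3 - t) = 42.
        Var[W] = n(n+1)(2n+1)/24 - sum(t^3-t)/48 = 3900/24 - 42/48 = 161.625.
        z = (W - E[W]) / sqrt(Var[W]) = (26.5 - 39) / 12.7132 = -0.9832.
        Two-sided p = 2*Phi(z) = 0.325494.
Step 6: alpha = 0.1. fail to reject H0.

W+ = 51.5, W- = 26.5, W = min = 26.5, p = 0.325494, fail to reject H0.


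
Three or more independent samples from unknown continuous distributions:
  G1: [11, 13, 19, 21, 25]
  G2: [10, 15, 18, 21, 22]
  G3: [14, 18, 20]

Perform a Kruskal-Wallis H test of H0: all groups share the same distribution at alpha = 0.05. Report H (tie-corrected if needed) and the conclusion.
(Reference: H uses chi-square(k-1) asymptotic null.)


Step 1: Combine all N = 13 observations and assign midranks.
sorted (value, group, rank): (10,G2,1), (11,G1,2), (13,G1,3), (14,G3,4), (15,G2,5), (18,G2,6.5), (18,G3,6.5), (19,G1,8), (20,G3,9), (21,G1,10.5), (21,G2,10.5), (22,G2,12), (25,G1,13)
Step 2: Sum ranks within each group.
R_1 = 36.5 (n_1 = 5)
R_2 = 35 (n_2 = 5)
R_3 = 19.5 (n_3 = 3)
Step 3: H = 12/(N(N+1)) * sum(R_i^2/n_i) - 3(N+1)
     = 12/(13*14) * (36.5^2/5 + 35^2/5 + 19.5^2/3) - 3*14
     = 0.065934 * 638.2 - 42
     = 0.079121.
Step 4: Ties present; correction factor C = 1 - 12/(13^3 - 13) = 0.994505. Corrected H = 0.079121 / 0.994505 = 0.079558.
Step 5: Under H0, H ~ chi^2(2); p-value = 0.961002.
Step 6: alpha = 0.05. fail to reject H0.

H = 0.0796, df = 2, p = 0.961002, fail to reject H0.


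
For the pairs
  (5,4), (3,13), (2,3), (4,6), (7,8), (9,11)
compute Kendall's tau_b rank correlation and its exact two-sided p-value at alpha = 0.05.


Step 1: Enumerate the 15 unordered pairs (i,j) with i<j and classify each by sign(x_j-x_i) * sign(y_j-y_i).
  (1,2):dx=-2,dy=+9->D; (1,3):dx=-3,dy=-1->C; (1,4):dx=-1,dy=+2->D; (1,5):dx=+2,dy=+4->C
  (1,6):dx=+4,dy=+7->C; (2,3):dx=-1,dy=-10->C; (2,4):dx=+1,dy=-7->D; (2,5):dx=+4,dy=-5->D
  (2,6):dx=+6,dy=-2->D; (3,4):dx=+2,dy=+3->C; (3,5):dx=+5,dy=+5->C; (3,6):dx=+7,dy=+8->C
  (4,5):dx=+3,dy=+2->C; (4,6):dx=+5,dy=+5->C; (5,6):dx=+2,dy=+3->C
Step 2: C = 10, D = 5, total pairs = 15.
Step 3: tau = (C - D)/(n(n-1)/2) = (10 - 5)/15 = 0.333333.
Step 4: Exact two-sided p-value (enumerate n! = 720 permutations of y under H0): p = 0.469444.
Step 5: alpha = 0.05. fail to reject H0.

tau_b = 0.3333 (C=10, D=5), p = 0.469444, fail to reject H0.


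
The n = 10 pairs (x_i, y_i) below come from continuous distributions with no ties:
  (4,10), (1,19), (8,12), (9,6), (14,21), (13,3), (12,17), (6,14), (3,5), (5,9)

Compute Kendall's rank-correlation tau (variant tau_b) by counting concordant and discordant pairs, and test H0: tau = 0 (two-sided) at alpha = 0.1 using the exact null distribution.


Step 1: Enumerate the 45 unordered pairs (i,j) with i<j and classify each by sign(x_j-x_i) * sign(y_j-y_i).
  (1,2):dx=-3,dy=+9->D; (1,3):dx=+4,dy=+2->C; (1,4):dx=+5,dy=-4->D; (1,5):dx=+10,dy=+11->C
  (1,6):dx=+9,dy=-7->D; (1,7):dx=+8,dy=+7->C; (1,8):dx=+2,dy=+4->C; (1,9):dx=-1,dy=-5->C
  (1,10):dx=+1,dy=-1->D; (2,3):dx=+7,dy=-7->D; (2,4):dx=+8,dy=-13->D; (2,5):dx=+13,dy=+2->C
  (2,6):dx=+12,dy=-16->D; (2,7):dx=+11,dy=-2->D; (2,8):dx=+5,dy=-5->D; (2,9):dx=+2,dy=-14->D
  (2,10):dx=+4,dy=-10->D; (3,4):dx=+1,dy=-6->D; (3,5):dx=+6,dy=+9->C; (3,6):dx=+5,dy=-9->D
  (3,7):dx=+4,dy=+5->C; (3,8):dx=-2,dy=+2->D; (3,9):dx=-5,dy=-7->C; (3,10):dx=-3,dy=-3->C
  (4,5):dx=+5,dy=+15->C; (4,6):dx=+4,dy=-3->D; (4,7):dx=+3,dy=+11->C; (4,8):dx=-3,dy=+8->D
  (4,9):dx=-6,dy=-1->C; (4,10):dx=-4,dy=+3->D; (5,6):dx=-1,dy=-18->C; (5,7):dx=-2,dy=-4->C
  (5,8):dx=-8,dy=-7->C; (5,9):dx=-11,dy=-16->C; (5,10):dx=-9,dy=-12->C; (6,7):dx=-1,dy=+14->D
  (6,8):dx=-7,dy=+11->D; (6,9):dx=-10,dy=+2->D; (6,10):dx=-8,dy=+6->D; (7,8):dx=-6,dy=-3->C
  (7,9):dx=-9,dy=-12->C; (7,10):dx=-7,dy=-8->C; (8,9):dx=-3,dy=-9->C; (8,10):dx=-1,dy=-5->C
  (9,10):dx=+2,dy=+4->C
Step 2: C = 24, D = 21, total pairs = 45.
Step 3: tau = (C - D)/(n(n-1)/2) = (24 - 21)/45 = 0.066667.
Step 4: Exact two-sided p-value (enumerate n! = 3628800 permutations of y under H0): p = 0.861801.
Step 5: alpha = 0.1. fail to reject H0.

tau_b = 0.0667 (C=24, D=21), p = 0.861801, fail to reject H0.


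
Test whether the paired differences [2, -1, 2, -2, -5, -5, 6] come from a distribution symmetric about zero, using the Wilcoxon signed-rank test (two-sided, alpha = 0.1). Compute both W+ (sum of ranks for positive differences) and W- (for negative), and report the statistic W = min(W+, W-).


Step 1: Drop any zero differences (none here) and take |d_i|.
|d| = [2, 1, 2, 2, 5, 5, 6]
Step 2: Midrank |d_i| (ties get averaged ranks).
ranks: |2|->3, |1|->1, |2|->3, |2|->3, |5|->5.5, |5|->5.5, |6|->7
Step 3: Attach original signs; sum ranks with positive sign and with negative sign.
W+ = 3 + 3 + 7 = 13
W- = 1 + 3 + 5.5 + 5.5 = 15
(Check: W+ + W- = 28 should equal n(n+1)/2 = 28.)
Step 4: Test statistic W = min(W+, W-) = 13.
Step 5: Ties in |d|, so use the tie-corrected normal approximation.
        E[W] = n(n+1)/4 = 7*8/4 = 14.
        Tie groups: |d|=2 (t=3), |d|=5 (t=2); sum(t^3 - t) = 30.
        Var[W] = n(n+1)(2n+1)/24 - sum(t^3-t)/48 = 840/24 - 30/48 = 34.375.
        z = (W - E[W]) / sqrt(Var[W]) = (13 - 14) / 5.8630 = -0.1706.
        Two-sided p = 2*Phi(z) = 0.864569.
Step 6: alpha = 0.1. fail to reject H0.

W+ = 13, W- = 15, W = min = 13, p = 0.864569, fail to reject H0.


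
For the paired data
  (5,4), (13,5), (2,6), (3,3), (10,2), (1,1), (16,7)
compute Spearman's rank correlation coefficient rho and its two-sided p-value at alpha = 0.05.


Step 1: Rank x and y separately (midranks; no ties here).
rank(x): 5->4, 13->6, 2->2, 3->3, 10->5, 1->1, 16->7
rank(y): 4->4, 5->5, 6->6, 3->3, 2->2, 1->1, 7->7
Step 2: d_i = R_x(i) - R_y(i); compute d_i^2.
  (4-4)^2=0, (6-5)^2=1, (2-6)^2=16, (3-3)^2=0, (5-2)^2=9, (1-1)^2=0, (7-7)^2=0
sum(d^2) = 26.
Step 3: rho = 1 - 6*26 / (7*(7^2 - 1)) = 1 - 156/336 = 0.535714.
Step 4: Under H0, t = rho * sqrt((n-2)/(1-rho^2)) = 1.4186 ~ t(5).
Step 5: Two-sided p-value from the t-distribution with 5 df = 0.215217.
Step 6: alpha = 0.05. fail to reject H0.

rho = 0.5357, p = 0.215217, fail to reject H0 at alpha = 0.05.


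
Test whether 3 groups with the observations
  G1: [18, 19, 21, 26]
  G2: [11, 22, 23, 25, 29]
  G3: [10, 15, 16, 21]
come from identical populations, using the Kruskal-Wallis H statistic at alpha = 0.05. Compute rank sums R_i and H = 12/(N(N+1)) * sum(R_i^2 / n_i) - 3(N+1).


Step 1: Combine all N = 13 observations and assign midranks.
sorted (value, group, rank): (10,G3,1), (11,G2,2), (15,G3,3), (16,G3,4), (18,G1,5), (19,G1,6), (21,G1,7.5), (21,G3,7.5), (22,G2,9), (23,G2,10), (25,G2,11), (26,G1,12), (29,G2,13)
Step 2: Sum ranks within each group.
R_1 = 30.5 (n_1 = 4)
R_2 = 45 (n_2 = 5)
R_3 = 15.5 (n_3 = 4)
Step 3: H = 12/(N(N+1)) * sum(R_i^2/n_i) - 3(N+1)
     = 12/(13*14) * (30.5^2/4 + 45^2/5 + 15.5^2/4) - 3*14
     = 0.065934 * 697.625 - 42
     = 3.997253.
Step 4: Ties present; correction factor C = 1 - 6/(13^3 - 13) = 0.997253. Corrected H = 3.997253 / 0.997253 = 4.008264.
Step 5: Under H0, H ~ chi^2(2); p-value = 0.134777.
Step 6: alpha = 0.05. fail to reject H0.

H = 4.0083, df = 2, p = 0.134777, fail to reject H0.


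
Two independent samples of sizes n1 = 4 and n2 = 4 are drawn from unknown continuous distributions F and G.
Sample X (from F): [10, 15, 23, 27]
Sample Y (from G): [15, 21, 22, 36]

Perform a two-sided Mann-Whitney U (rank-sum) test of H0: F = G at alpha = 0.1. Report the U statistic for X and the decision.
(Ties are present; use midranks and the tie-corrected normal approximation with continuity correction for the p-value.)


Step 1: Combine and sort all 8 observations; assign midranks.
sorted (value, group): (10,X), (15,X), (15,Y), (21,Y), (22,Y), (23,X), (27,X), (36,Y)
ranks: 10->1, 15->2.5, 15->2.5, 21->4, 22->5, 23->6, 27->7, 36->8
Step 2: Rank sum for X: R1 = 1 + 2.5 + 6 + 7 = 16.5.
Step 3: U_X = R1 - n1(n1+1)/2 = 16.5 - 4*5/2 = 16.5 - 10 = 6.5.
       U_Y = n1*n2 - U_X = 16 - 6.5 = 9.5.
Step 4: Ties are present, so use the tie-corrected normal approximation (with continuity correction) for the p-value.
Step 5: p-value = 0.771503; compare to alpha = 0.1. fail to reject H0.

U_X = 6.5, p = 0.771503, fail to reject H0 at alpha = 0.1.


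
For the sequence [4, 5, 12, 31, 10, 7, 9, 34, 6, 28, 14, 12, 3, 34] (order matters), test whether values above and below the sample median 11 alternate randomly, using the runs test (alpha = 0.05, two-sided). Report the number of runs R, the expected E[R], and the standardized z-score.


Step 1: Compute median = 11; label A = above, B = below.
Labels in order: BBAABBBABAAABA  (n_A = 7, n_B = 7)
Step 2: Count runs R = 8.
Step 3: Under H0 (random ordering), E[R] = 2*n_A*n_B/(n_A+n_B) + 1 = 2*7*7/14 + 1 = 8.0000.
        Var[R] = 2*n_A*n_B*(2*n_A*n_B - n_A - n_B) / ((n_A+n_B)^2 * (n_A+n_B-1)) = 8232/2548 = 3.2308.
        SD[R] = 1.7974.
Step 4: R = E[R], so z = 0 with no continuity correction.
Step 5: Two-sided p-value via normal approximation = 2*(1 - Phi(|z|)) = 1.000000.
Step 6: alpha = 0.05. fail to reject H0.

R = 8, z = 0.0000, p = 1.000000, fail to reject H0.


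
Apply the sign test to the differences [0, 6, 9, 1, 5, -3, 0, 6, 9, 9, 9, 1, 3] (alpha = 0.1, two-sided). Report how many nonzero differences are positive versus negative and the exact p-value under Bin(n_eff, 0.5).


Step 1: Discard zero differences. Original n = 13; n_eff = number of nonzero differences = 11.
Nonzero differences (with sign): +6, +9, +1, +5, -3, +6, +9, +9, +9, +1, +3
Step 2: Count signs: positive = 10, negative = 1.
Step 3: Under H0: P(positive) = 0.5, so the number of positives S ~ Bin(11, 0.5).
Step 4: Two-sided exact p-value = sum of Bin(11,0.5) probabilities at or below the observed probability = 0.011719.
Step 5: alpha = 0.1. reject H0.

n_eff = 11, pos = 10, neg = 1, p = 0.011719, reject H0.


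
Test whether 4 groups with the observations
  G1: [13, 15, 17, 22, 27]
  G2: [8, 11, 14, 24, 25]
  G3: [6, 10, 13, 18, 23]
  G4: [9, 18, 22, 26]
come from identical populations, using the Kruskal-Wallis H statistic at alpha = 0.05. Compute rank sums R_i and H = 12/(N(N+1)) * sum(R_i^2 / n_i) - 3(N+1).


Step 1: Combine all N = 19 observations and assign midranks.
sorted (value, group, rank): (6,G3,1), (8,G2,2), (9,G4,3), (10,G3,4), (11,G2,5), (13,G1,6.5), (13,G3,6.5), (14,G2,8), (15,G1,9), (17,G1,10), (18,G3,11.5), (18,G4,11.5), (22,G1,13.5), (22,G4,13.5), (23,G3,15), (24,G2,16), (25,G2,17), (26,G4,18), (27,G1,19)
Step 2: Sum ranks within each group.
R_1 = 58 (n_1 = 5)
R_2 = 48 (n_2 = 5)
R_3 = 38 (n_3 = 5)
R_4 = 46 (n_4 = 4)
Step 3: H = 12/(N(N+1)) * sum(R_i^2/n_i) - 3(N+1)
     = 12/(19*20) * (58^2/5 + 48^2/5 + 38^2/5 + 46^2/4) - 3*20
     = 0.031579 * 1951.4 - 60
     = 1.623158.
Step 4: Ties present; correction factor C = 1 - 18/(19^3 - 19) = 0.997368. Corrected H = 1.623158 / 0.997368 = 1.627441.
Step 5: Under H0, H ~ chi^2(3); p-value = 0.653184.
Step 6: alpha = 0.05. fail to reject H0.

H = 1.6274, df = 3, p = 0.653184, fail to reject H0.


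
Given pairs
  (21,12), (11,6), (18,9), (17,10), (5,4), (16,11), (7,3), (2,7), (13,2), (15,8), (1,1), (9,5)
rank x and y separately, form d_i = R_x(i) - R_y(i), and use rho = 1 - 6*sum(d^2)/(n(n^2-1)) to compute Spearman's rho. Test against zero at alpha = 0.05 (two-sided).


Step 1: Rank x and y separately (midranks; no ties here).
rank(x): 21->12, 11->6, 18->11, 17->10, 5->3, 16->9, 7->4, 2->2, 13->7, 15->8, 1->1, 9->5
rank(y): 12->12, 6->6, 9->9, 10->10, 4->4, 11->11, 3->3, 7->7, 2->2, 8->8, 1->1, 5->5
Step 2: d_i = R_x(i) - R_y(i); compute d_i^2.
  (12-12)^2=0, (6-6)^2=0, (11-9)^2=4, (10-10)^2=0, (3-4)^2=1, (9-11)^2=4, (4-3)^2=1, (2-7)^2=25, (7-2)^2=25, (8-8)^2=0, (1-1)^2=0, (5-5)^2=0
sum(d^2) = 60.
Step 3: rho = 1 - 6*60 / (12*(12^2 - 1)) = 1 - 360/1716 = 0.790210.
Step 4: Under H0, t = rho * sqrt((n-2)/(1-rho^2)) = 4.0775 ~ t(10).
Step 5: Two-sided p-value from the t-distribution with 10 df = 0.002223.
Step 6: alpha = 0.05. reject H0.

rho = 0.7902, p = 0.002223, reject H0 at alpha = 0.05.


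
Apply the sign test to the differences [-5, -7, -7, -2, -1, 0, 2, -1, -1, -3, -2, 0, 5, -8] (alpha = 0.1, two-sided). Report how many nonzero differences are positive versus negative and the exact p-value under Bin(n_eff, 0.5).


Step 1: Discard zero differences. Original n = 14; n_eff = number of nonzero differences = 12.
Nonzero differences (with sign): -5, -7, -7, -2, -1, +2, -1, -1, -3, -2, +5, -8
Step 2: Count signs: positive = 2, negative = 10.
Step 3: Under H0: P(positive) = 0.5, so the number of positives S ~ Bin(12, 0.5).
Step 4: Two-sided exact p-value = sum of Bin(12,0.5) probabilities at or below the observed probability = 0.038574.
Step 5: alpha = 0.1. reject H0.

n_eff = 12, pos = 2, neg = 10, p = 0.038574, reject H0.


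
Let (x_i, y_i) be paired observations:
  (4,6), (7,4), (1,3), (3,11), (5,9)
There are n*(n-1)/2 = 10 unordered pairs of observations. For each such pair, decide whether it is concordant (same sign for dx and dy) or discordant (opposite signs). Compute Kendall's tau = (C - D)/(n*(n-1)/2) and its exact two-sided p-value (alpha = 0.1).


Step 1: Enumerate the 10 unordered pairs (i,j) with i<j and classify each by sign(x_j-x_i) * sign(y_j-y_i).
  (1,2):dx=+3,dy=-2->D; (1,3):dx=-3,dy=-3->C; (1,4):dx=-1,dy=+5->D; (1,5):dx=+1,dy=+3->C
  (2,3):dx=-6,dy=-1->C; (2,4):dx=-4,dy=+7->D; (2,5):dx=-2,dy=+5->D; (3,4):dx=+2,dy=+8->C
  (3,5):dx=+4,dy=+6->C; (4,5):dx=+2,dy=-2->D
Step 2: C = 5, D = 5, total pairs = 10.
Step 3: tau = (C - D)/(n(n-1)/2) = (5 - 5)/10 = 0.000000.
Step 4: Exact two-sided p-value (enumerate n! = 120 permutations of y under H0): p = 1.000000.
Step 5: alpha = 0.1. fail to reject H0.

tau_b = 0.0000 (C=5, D=5), p = 1.000000, fail to reject H0.


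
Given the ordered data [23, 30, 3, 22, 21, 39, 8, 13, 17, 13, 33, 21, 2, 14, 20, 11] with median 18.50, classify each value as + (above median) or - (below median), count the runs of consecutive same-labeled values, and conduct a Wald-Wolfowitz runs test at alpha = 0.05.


Step 1: Compute median = 18.50; label A = above, B = below.
Labels in order: AABAAABBBBAABBAB  (n_A = 8, n_B = 8)
Step 2: Count runs R = 8.
Step 3: Under H0 (random ordering), E[R] = 2*n_A*n_B/(n_A+n_B) + 1 = 2*8*8/16 + 1 = 9.0000.
        Var[R] = 2*n_A*n_B*(2*n_A*n_B - n_A - n_B) / ((n_A+n_B)^2 * (n_A+n_B-1)) = 14336/3840 = 3.7333.
        SD[R] = 1.9322.
Step 4: Continuity-corrected z = (R + 0.5 - E[R]) / SD[R] = (8 + 0.5 - 9.0000) / 1.9322 = -0.2588.
Step 5: Two-sided p-value via normal approximation = 2*(1 - Phi(|z|)) = 0.795809.
Step 6: alpha = 0.05. fail to reject H0.

R = 8, z = -0.2588, p = 0.795809, fail to reject H0.


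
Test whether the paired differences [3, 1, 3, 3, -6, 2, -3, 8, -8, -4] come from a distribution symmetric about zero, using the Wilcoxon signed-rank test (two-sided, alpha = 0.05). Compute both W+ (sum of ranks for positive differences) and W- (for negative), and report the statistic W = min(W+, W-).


Step 1: Drop any zero differences (none here) and take |d_i|.
|d| = [3, 1, 3, 3, 6, 2, 3, 8, 8, 4]
Step 2: Midrank |d_i| (ties get averaged ranks).
ranks: |3|->4.5, |1|->1, |3|->4.5, |3|->4.5, |6|->8, |2|->2, |3|->4.5, |8|->9.5, |8|->9.5, |4|->7
Step 3: Attach original signs; sum ranks with positive sign and with negative sign.
W+ = 4.5 + 1 + 4.5 + 4.5 + 2 + 9.5 = 26
W- = 8 + 4.5 + 9.5 + 7 = 29
(Check: W+ + W- = 55 should equal n(n+1)/2 = 55.)
Step 4: Test statistic W = min(W+, W-) = 26.
Step 5: Ties in |d|, so use the tie-corrected normal approximation.
        E[W] = n(n+1)/4 = 10*11/4 = 27.5.
        Tie groups: |d|=3 (t=4), |d|=8 (t=2); sum(t^3 - t) = 66.
        Var[W] = n(n+1)(2n+1)/24 - sum(t^3-t)/48 = 2310/24 - 66/48 = 94.875.
        z = (W - E[W]) / sqrt(Var[W]) = (26 - 27.5) / 9.7404 = -0.1540.
        Two-sided p = 2*Phi(z) = 0.877611.
Step 6: alpha = 0.05. fail to reject H0.

W+ = 26, W- = 29, W = min = 26, p = 0.877611, fail to reject H0.


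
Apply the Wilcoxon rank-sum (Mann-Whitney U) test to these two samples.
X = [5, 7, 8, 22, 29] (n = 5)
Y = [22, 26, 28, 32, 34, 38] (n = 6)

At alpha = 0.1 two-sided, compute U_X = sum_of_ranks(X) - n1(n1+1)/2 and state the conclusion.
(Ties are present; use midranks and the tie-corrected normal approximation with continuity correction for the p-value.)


Step 1: Combine and sort all 11 observations; assign midranks.
sorted (value, group): (5,X), (7,X), (8,X), (22,X), (22,Y), (26,Y), (28,Y), (29,X), (32,Y), (34,Y), (38,Y)
ranks: 5->1, 7->2, 8->3, 22->4.5, 22->4.5, 26->6, 28->7, 29->8, 32->9, 34->10, 38->11
Step 2: Rank sum for X: R1 = 1 + 2 + 3 + 4.5 + 8 = 18.5.
Step 3: U_X = R1 - n1(n1+1)/2 = 18.5 - 5*6/2 = 18.5 - 15 = 3.5.
       U_Y = n1*n2 - U_X = 30 - 3.5 = 26.5.
Step 4: Ties are present, so use the tie-corrected normal approximation (with continuity correction) for the p-value.
Step 5: p-value = 0.044126; compare to alpha = 0.1. reject H0.

U_X = 3.5, p = 0.044126, reject H0 at alpha = 0.1.


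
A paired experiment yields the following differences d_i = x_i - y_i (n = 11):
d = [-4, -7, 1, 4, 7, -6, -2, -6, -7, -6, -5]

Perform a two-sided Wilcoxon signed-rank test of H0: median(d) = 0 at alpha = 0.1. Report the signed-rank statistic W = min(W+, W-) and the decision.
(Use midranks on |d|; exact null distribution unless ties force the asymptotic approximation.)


Step 1: Drop any zero differences (none here) and take |d_i|.
|d| = [4, 7, 1, 4, 7, 6, 2, 6, 7, 6, 5]
Step 2: Midrank |d_i| (ties get averaged ranks).
ranks: |4|->3.5, |7|->10, |1|->1, |4|->3.5, |7|->10, |6|->7, |2|->2, |6|->7, |7|->10, |6|->7, |5|->5
Step 3: Attach original signs; sum ranks with positive sign and with negative sign.
W+ = 1 + 3.5 + 10 = 14.5
W- = 3.5 + 10 + 7 + 2 + 7 + 10 + 7 + 5 = 51.5
(Check: W+ + W- = 66 should equal n(n+1)/2 = 66.)
Step 4: Test statistic W = min(W+, W-) = 14.5.
Step 5: Ties in |d|, so use the tie-corrected normal approximation.
        E[W] = n(n+1)/4 = 11*12/4 = 33.
        Tie groups: |d|=4 (t=2), |d|=6 (t=3), |d|=7 (t=3); sum(t^3 - t) = 54.
        Var[W] = n(n+1)(2n+1)/24 - sum(t^3-t)/48 = 3036/24 - 54/48 = 125.375.
        z = (W - E[W]) / sqrt(Var[W]) = (14.5 - 33) / 11.1971 = -1.6522.
        Two-sided p = 2*Phi(z) = 0.098491.
Step 6: alpha = 0.1. reject H0.

W+ = 14.5, W- = 51.5, W = min = 14.5, p = 0.098491, reject H0.


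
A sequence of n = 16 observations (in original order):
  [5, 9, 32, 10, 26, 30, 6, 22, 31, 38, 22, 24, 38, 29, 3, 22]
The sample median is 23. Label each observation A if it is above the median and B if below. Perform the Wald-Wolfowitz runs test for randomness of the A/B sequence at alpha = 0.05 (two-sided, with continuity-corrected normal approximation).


Step 1: Compute median = 23; label A = above, B = below.
Labels in order: BBABAABBAABAAABB  (n_A = 8, n_B = 8)
Step 2: Count runs R = 9.
Step 3: Under H0 (random ordering), E[R] = 2*n_A*n_B/(n_A+n_B) + 1 = 2*8*8/16 + 1 = 9.0000.
        Var[R] = 2*n_A*n_B*(2*n_A*n_B - n_A - n_B) / ((n_A+n_B)^2 * (n_A+n_B-1)) = 14336/3840 = 3.7333.
        SD[R] = 1.9322.
Step 4: R = E[R], so z = 0 with no continuity correction.
Step 5: Two-sided p-value via normal approximation = 2*(1 - Phi(|z|)) = 1.000000.
Step 6: alpha = 0.05. fail to reject H0.

R = 9, z = 0.0000, p = 1.000000, fail to reject H0.


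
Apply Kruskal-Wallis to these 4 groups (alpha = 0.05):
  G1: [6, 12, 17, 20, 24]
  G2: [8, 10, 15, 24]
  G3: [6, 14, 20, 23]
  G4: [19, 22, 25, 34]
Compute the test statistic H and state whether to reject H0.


Step 1: Combine all N = 17 observations and assign midranks.
sorted (value, group, rank): (6,G1,1.5), (6,G3,1.5), (8,G2,3), (10,G2,4), (12,G1,5), (14,G3,6), (15,G2,7), (17,G1,8), (19,G4,9), (20,G1,10.5), (20,G3,10.5), (22,G4,12), (23,G3,13), (24,G1,14.5), (24,G2,14.5), (25,G4,16), (34,G4,17)
Step 2: Sum ranks within each group.
R_1 = 39.5 (n_1 = 5)
R_2 = 28.5 (n_2 = 4)
R_3 = 31 (n_3 = 4)
R_4 = 54 (n_4 = 4)
Step 3: H = 12/(N(N+1)) * sum(R_i^2/n_i) - 3(N+1)
     = 12/(17*18) * (39.5^2/5 + 28.5^2/4 + 31^2/4 + 54^2/4) - 3*18
     = 0.039216 * 1484.36 - 54
     = 4.210294.
Step 4: Ties present; correction factor C = 1 - 18/(17^3 - 17) = 0.996324. Corrected H = 4.210294 / 0.996324 = 4.225830.
Step 5: Under H0, H ~ chi^2(3); p-value = 0.238088.
Step 6: alpha = 0.05. fail to reject H0.

H = 4.2258, df = 3, p = 0.238088, fail to reject H0.


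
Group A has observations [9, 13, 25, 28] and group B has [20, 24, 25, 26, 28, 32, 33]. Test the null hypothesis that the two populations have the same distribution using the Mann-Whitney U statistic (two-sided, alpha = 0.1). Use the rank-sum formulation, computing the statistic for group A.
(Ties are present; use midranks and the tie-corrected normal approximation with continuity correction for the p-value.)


Step 1: Combine and sort all 11 observations; assign midranks.
sorted (value, group): (9,X), (13,X), (20,Y), (24,Y), (25,X), (25,Y), (26,Y), (28,X), (28,Y), (32,Y), (33,Y)
ranks: 9->1, 13->2, 20->3, 24->4, 25->5.5, 25->5.5, 26->7, 28->8.5, 28->8.5, 32->10, 33->11
Step 2: Rank sum for X: R1 = 1 + 2 + 5.5 + 8.5 = 17.
Step 3: U_X = R1 - n1(n1+1)/2 = 17 - 4*5/2 = 17 - 10 = 7.
       U_Y = n1*n2 - U_X = 28 - 7 = 21.
Step 4: Ties are present, so use the tie-corrected normal approximation (with continuity correction) for the p-value.
Step 5: p-value = 0.217200; compare to alpha = 0.1. fail to reject H0.

U_X = 7, p = 0.217200, fail to reject H0 at alpha = 0.1.


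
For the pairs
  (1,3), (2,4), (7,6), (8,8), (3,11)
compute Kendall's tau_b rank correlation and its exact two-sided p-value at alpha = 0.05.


Step 1: Enumerate the 10 unordered pairs (i,j) with i<j and classify each by sign(x_j-x_i) * sign(y_j-y_i).
  (1,2):dx=+1,dy=+1->C; (1,3):dx=+6,dy=+3->C; (1,4):dx=+7,dy=+5->C; (1,5):dx=+2,dy=+8->C
  (2,3):dx=+5,dy=+2->C; (2,4):dx=+6,dy=+4->C; (2,5):dx=+1,dy=+7->C; (3,4):dx=+1,dy=+2->C
  (3,5):dx=-4,dy=+5->D; (4,5):dx=-5,dy=+3->D
Step 2: C = 8, D = 2, total pairs = 10.
Step 3: tau = (C - D)/(n(n-1)/2) = (8 - 2)/10 = 0.600000.
Step 4: Exact two-sided p-value (enumerate n! = 120 permutations of y under H0): p = 0.233333.
Step 5: alpha = 0.05. fail to reject H0.

tau_b = 0.6000 (C=8, D=2), p = 0.233333, fail to reject H0.


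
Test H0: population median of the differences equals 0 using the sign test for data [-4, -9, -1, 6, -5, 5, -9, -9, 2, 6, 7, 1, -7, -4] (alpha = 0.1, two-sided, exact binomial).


Step 1: Discard zero differences. Original n = 14; n_eff = number of nonzero differences = 14.
Nonzero differences (with sign): -4, -9, -1, +6, -5, +5, -9, -9, +2, +6, +7, +1, -7, -4
Step 2: Count signs: positive = 6, negative = 8.
Step 3: Under H0: P(positive) = 0.5, so the number of positives S ~ Bin(14, 0.5).
Step 4: Two-sided exact p-value = sum of Bin(14,0.5) probabilities at or below the observed probability = 0.790527.
Step 5: alpha = 0.1. fail to reject H0.

n_eff = 14, pos = 6, neg = 8, p = 0.790527, fail to reject H0.


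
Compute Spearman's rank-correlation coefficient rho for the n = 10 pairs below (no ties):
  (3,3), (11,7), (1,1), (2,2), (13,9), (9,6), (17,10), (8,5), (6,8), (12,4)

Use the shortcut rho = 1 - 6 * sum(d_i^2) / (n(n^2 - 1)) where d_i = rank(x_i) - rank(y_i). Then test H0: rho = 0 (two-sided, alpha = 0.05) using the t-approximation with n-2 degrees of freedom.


Step 1: Rank x and y separately (midranks; no ties here).
rank(x): 3->3, 11->7, 1->1, 2->2, 13->9, 9->6, 17->10, 8->5, 6->4, 12->8
rank(y): 3->3, 7->7, 1->1, 2->2, 9->9, 6->6, 10->10, 5->5, 8->8, 4->4
Step 2: d_i = R_x(i) - R_y(i); compute d_i^2.
  (3-3)^2=0, (7-7)^2=0, (1-1)^2=0, (2-2)^2=0, (9-9)^2=0, (6-6)^2=0, (10-10)^2=0, (5-5)^2=0, (4-8)^2=16, (8-4)^2=16
sum(d^2) = 32.
Step 3: rho = 1 - 6*32 / (10*(10^2 - 1)) = 1 - 192/990 = 0.806061.
Step 4: Under H0, t = rho * sqrt((n-2)/(1-rho^2)) = 3.8522 ~ t(8).
Step 5: Two-sided p-value from the t-distribution with 8 df = 0.004862.
Step 6: alpha = 0.05. reject H0.

rho = 0.8061, p = 0.004862, reject H0 at alpha = 0.05.
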